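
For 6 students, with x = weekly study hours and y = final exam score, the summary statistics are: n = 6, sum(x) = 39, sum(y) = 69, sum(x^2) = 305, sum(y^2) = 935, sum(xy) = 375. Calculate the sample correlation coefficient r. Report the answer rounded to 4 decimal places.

-0.8610

S_xy = nΣxy − ΣxΣy = 6·375 − 39·69 = 2250 − 2691 = -441
S_xx = nΣx² − (Σx)² = 6·305 − 39² = 1830 − 1521 = 309
S_yy = nΣy² − (Σy)² = 6·935 − 69² = 5610 − 4761 = 849
r = S_xy / √(S_xx·S_yy) = -441 / √(309·849) = -441 / √262341 = -441 / 512.1923 = -0.8610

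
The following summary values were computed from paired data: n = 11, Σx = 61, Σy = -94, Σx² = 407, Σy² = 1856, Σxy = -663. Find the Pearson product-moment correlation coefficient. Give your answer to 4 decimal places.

Numerator: nΣxy − (Σx)(Σy) = 11·(-663) − (61)(-94) = -1559
Denominator: √[(nΣx²−(Σx)²)(nΣy²−(Σy)²)]
  nΣx²−(Σx)² = 11·407 − 3721 = 756;  nΣy²−(Σy)² = 11·1856 − 8836 = 11580
  √(756·11580) = √8754480 = 2958.7971
r = -1559 / 2958.7971 = -0.5269

-0.5269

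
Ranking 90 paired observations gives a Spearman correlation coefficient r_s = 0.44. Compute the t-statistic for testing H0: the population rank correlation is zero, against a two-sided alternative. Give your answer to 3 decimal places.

1 − r_s² = 1 − 0.1936 = 0.8064;  √(1−r_s²) = 0.897998
√(n−2) = √88 = 9.380832
t = r_s·√(n−2)/√(1−r_s²) = 0.44 · 9.380832 / 0.897998 = 4.596

4.596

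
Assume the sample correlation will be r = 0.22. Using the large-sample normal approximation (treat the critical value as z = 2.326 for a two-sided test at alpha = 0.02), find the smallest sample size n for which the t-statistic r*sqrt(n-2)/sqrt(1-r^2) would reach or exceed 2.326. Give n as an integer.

109

r√(n−2)/√(1−r²) ≥ 2.326  ⇔  n−2 ≥ (2.326)²·(1−r²)/r²
(1−r²)/r² = (1−0.0484)/0.0484 = 19.6612
n ≥ 2 + 5.410276·19.6612 = 2 + 106.3725 = 108.3725
⌈108.3725⌉ = 109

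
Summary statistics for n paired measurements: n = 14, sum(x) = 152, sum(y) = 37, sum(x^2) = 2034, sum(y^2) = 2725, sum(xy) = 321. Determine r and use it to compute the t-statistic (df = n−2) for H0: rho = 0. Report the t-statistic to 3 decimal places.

-0.279

Numerator: nΣxy − (Σx)(Σy) = 14·321 − (152)(37) = -1130
Denominator: √[(nΣx²−(Σx)²)(nΣy²−(Σy)²)]
  nΣx²−(Σx)² = 14·2034 − 23104 = 5372;  nΣy²−(Σy)² = 14·2725 − 1369 = 36781
  √(5372·36781) = √197587532 = 14056.5832
r = -1130 / 14056.5832 = -0.0804
t = r·√(n−2)/√(1−r²) = -0.0804·√12 / √(1−0.006464) = -0.278514 / 0.996763 = -0.279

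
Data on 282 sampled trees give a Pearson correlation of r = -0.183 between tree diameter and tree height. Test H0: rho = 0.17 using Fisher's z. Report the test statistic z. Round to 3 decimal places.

Fisher z: atanh(-0.183) = -0.185085, atanh(0.17) = 0.171667
z = (z_r − z_0)·√(n−3) = (-0.185085 − 0.171667)·√279 = -0.356752 · 16.703293 = -5.959

-5.959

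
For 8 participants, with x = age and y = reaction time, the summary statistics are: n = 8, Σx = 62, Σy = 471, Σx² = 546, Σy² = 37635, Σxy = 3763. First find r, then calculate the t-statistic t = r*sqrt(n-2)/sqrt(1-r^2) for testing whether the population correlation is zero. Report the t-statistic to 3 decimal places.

0.346

S_xy = nΣxy − ΣxΣy = 8·3763 − 62·471 = 30104 − 29202 = 902
S_xx = nΣx² − (Σx)² = 8·546 − 62² = 4368 − 3844 = 524
S_yy = nΣy² − (Σy)² = 8·37635 − 471² = 301080 − 221841 = 79239
r = S_xy / √(S_xx·S_yy) = 902 / √(524·79239) = 902 / √41521236 = 902 / 6443.6974 = 0.1400
t = r·√(n−2)/√(1−r²) = 0.1400·√6 / √(1−0.019600) = 0.342929 / 0.990152 = 0.346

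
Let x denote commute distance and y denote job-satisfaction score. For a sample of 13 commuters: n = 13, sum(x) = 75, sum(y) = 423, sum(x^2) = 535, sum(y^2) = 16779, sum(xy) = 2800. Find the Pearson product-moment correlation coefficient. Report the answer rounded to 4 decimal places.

Numerator: nΣxy − (Σx)(Σy) = 13·2800 − (75)(423) = 4675
Denominator: √[(nΣx²−(Σx)²)(nΣy²−(Σy)²)]
  nΣx²−(Σx)² = 13·535 − 5625 = 1330;  nΣy²−(Σy)² = 13·16779 − 178929 = 39198
  √(1330·39198) = √52133340 = 7220.3421
r = 4675 / 7220.3421 = 0.6475

0.6475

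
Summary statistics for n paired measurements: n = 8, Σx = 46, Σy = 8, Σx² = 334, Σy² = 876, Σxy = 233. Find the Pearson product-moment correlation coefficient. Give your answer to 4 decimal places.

0.7614

Numerator: nΣxy − (Σx)(Σy) = 8·233 − (46)(8) = 1496
Denominator: √[(nΣx²−(Σx)²)(nΣy²−(Σy)²)]
  nΣx²−(Σx)² = 8·334 − 2116 = 556;  nΣy²−(Σy)² = 8·876 − 64 = 6944
  √(556·6944) = √3860864 = 1964.9081
r = 1496 / 1964.9081 = 0.7614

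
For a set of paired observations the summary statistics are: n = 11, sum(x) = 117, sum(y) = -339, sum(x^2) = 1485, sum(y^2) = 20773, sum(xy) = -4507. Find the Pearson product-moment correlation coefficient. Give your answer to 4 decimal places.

S_xy = nΣxy − ΣxΣy = 11·(-4507) − 117·(-339) = -49577 − (-39663) = -9914
S_xx = nΣx² − (Σx)² = 11·1485 − 117² = 16335 − 13689 = 2646
S_yy = nΣy² − (Σy)² = 11·20773 − (-339)² = 228503 − 114921 = 113582
r = S_xy / √(S_xx·S_yy) = -9914 / √(2646·113582) = -9914 / √300537972 = -9914 / 17336.0310 = -0.5719

-0.5719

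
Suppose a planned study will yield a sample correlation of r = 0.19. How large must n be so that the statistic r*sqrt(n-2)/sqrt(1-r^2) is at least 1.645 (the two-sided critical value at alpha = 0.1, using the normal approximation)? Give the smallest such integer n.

75

Need r·√(n−2)/√(1−r²) ≥ 1.645
√(n−2) ≥ 1.645·√(1−0.0361) / 0.19 = 1.645·0.981784 / 0.19 = 8.5002
n−2 ≥ 72.2534  ⇒  n ≥ 74.2534
Smallest integer n = 75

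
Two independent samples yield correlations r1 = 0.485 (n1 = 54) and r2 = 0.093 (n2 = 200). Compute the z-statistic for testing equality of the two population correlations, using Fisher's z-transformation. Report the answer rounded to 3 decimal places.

Fisher z-transforms: z1 = atanh(0.485) = 0.529502, z2 = atanh(0.093) = 0.093270; difference d = 0.436232
Var(d) = 1/51 + 1/197 = 0.0196078 + 0.0050761 = 0.0246839
z = d/√Var(d) = 0.436232 / √0.0246839 = 0.436232 / 0.157111 = 2.777

2.777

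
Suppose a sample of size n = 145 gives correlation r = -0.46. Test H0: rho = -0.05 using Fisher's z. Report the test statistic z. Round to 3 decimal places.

z_r = atanh(-0.46) = -0.497311,  z_0 = atanh(-0.05) = -0.050042
SE = 1/√(n−3) = 1/√142 = 0.083918
z = (z_r − z_0)/SE = (-0.497311 − (-0.050042)) / 0.083918 = -0.447269 / 0.083918 = -5.330

-5.330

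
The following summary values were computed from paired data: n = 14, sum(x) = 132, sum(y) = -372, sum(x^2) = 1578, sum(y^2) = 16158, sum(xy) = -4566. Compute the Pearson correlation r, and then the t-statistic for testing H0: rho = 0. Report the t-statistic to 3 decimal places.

Numerator: nΣxy − (Σx)(Σy) = 14·(-4566) − (132)(-372) = -14820
Denominator: √[(nΣx²−(Σx)²)(nΣy²−(Σy)²)]
  nΣx²−(Σx)² = 14·1578 − 17424 = 4668;  nΣy²−(Σy)² = 14·16158 − 138384 = 87828
  √(4668·87828) = √409981104 = 20247.9901
r = -14820 / 20247.9901 = -0.7319
t = r·√(n−2)/√(1−r²) = -0.7319·√12 / √(1−0.535678) = -2.535376 / 0.681412 = -3.721

-3.721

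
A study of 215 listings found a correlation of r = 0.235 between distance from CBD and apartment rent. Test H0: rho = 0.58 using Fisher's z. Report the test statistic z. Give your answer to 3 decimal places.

z_r = atanh(0.235) = 0.239475,  z_0 = atanh(0.58) = 0.662463
SE = 1/√(n−3) = 1/√212 = 0.068680
z = (z_r − z_0)/SE = (0.239475 − 0.662463) / 0.068680 = -0.422988 / 0.068680 = -6.159

-6.159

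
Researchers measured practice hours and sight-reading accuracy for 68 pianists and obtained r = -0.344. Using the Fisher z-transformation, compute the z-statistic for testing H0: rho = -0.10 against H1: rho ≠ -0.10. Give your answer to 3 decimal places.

-2.082

z_r = atanh(-0.344) = -0.358622,  z_0 = atanh(-0.10) = -0.100335
SE = 1/√(n−3) = 1/√65 = 0.124035
z = (z_r − z_0)/SE = (-0.358622 − (-0.100335)) / 0.124035 = -0.258287 / 0.124035 = -2.082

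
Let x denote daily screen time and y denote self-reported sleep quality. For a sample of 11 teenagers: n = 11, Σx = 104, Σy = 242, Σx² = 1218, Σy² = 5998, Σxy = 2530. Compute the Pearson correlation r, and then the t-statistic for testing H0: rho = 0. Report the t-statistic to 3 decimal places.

Numerator: nΣxy − (Σx)(Σy) = 11·2530 − (104)(242) = 2662
Denominator: √[(nΣx²−(Σx)²)(nΣy²−(Σy)²)]
  nΣx²−(Σx)² = 11·1218 − 10816 = 2582;  nΣy²−(Σy)² = 11·5998 − 58564 = 7414
  √(2582·7414) = √19142948 = 4375.2655
r = 2662 / 4375.2655 = 0.6084
t = r·√(n−2)/√(1−r²) = 0.6084·√9 / √(1−0.370151) = 1.825200 / 0.793630 = 2.300

2.300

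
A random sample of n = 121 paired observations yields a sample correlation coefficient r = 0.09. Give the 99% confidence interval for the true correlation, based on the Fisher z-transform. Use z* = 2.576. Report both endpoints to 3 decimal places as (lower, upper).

(-0.146, 0.316)

z_r = atanh(0.09) = 0.090244;  SE = 1/√(n−3) = 1/√118 = 0.092057
z-limits: 0.090244 ± 2.576·0.092057 = 0.090244 ± 0.237139 = [-0.146895, 0.327383]
ρ-limits: (tanh -0.146895, tanh 0.327383) = (-0.146, 0.316)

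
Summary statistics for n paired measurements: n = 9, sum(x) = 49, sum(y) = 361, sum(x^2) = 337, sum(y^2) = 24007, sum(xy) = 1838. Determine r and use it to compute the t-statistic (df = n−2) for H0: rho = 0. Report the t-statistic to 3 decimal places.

Numerator: nΣxy − (Σx)(Σy) = 9·1838 − (49)(361) = -1147
Denominator: √[(nΣx²−(Σx)²)(nΣy²−(Σy)²)]
  nΣx²−(Σx)² = 9·337 − 2401 = 632;  nΣy²−(Σy)² = 9·24007 − 130321 = 85742
  √(632·85742) = √54188944 = 7361.3140
r = -1147 / 7361.3140 = -0.1558
t = r·√(n−2)/√(1−r²) = -0.1558·√7 / √(1−0.024274) = -0.412208 / 0.987788 = -0.417

-0.417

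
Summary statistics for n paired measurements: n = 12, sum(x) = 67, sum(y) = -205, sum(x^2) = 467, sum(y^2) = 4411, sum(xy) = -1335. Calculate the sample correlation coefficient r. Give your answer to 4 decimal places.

Numerator: nΣxy − (Σx)(Σy) = 12·(-1335) − (67)(-205) = -2285
Denominator: √[(nΣx²−(Σx)²)(nΣy²−(Σy)²)]
  nΣx²−(Σx)² = 12·467 − 4489 = 1115;  nΣy²−(Σy)² = 12·4411 − 42025 = 10907
  √(1115·10907) = √12161305 = 3487.3063
r = -2285 / 3487.3063 = -0.6552

-0.6552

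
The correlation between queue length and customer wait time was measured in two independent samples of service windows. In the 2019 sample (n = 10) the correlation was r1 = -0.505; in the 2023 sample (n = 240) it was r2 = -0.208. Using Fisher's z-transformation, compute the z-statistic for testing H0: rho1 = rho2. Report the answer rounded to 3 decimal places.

-0.899

z1 = atanh(-0.505) = -0.555995,  z2 = atanh(-0.208) = -0.211080
SE = √(1/(n1−3) + 1/(n2−3)) = √(1/7 + 1/237) = √(0.1428571 + 0.0042194) = √0.1470765 = 0.383506
z = (z1 − z2)/SE = (-0.555995 − (-0.211080)) / 0.383506 = -0.344915 / 0.383506 = -0.899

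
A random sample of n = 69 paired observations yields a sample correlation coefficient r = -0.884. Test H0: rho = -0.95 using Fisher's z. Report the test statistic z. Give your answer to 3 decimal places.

3.558

Fisher z: atanh(-0.884) = -1.393781, atanh(-0.95) = -1.831781
z = (z_r − z_0)·√(n−3) = (-1.393781 − (-1.831781))·√66 = 0.438000 · 8.124038 = 3.558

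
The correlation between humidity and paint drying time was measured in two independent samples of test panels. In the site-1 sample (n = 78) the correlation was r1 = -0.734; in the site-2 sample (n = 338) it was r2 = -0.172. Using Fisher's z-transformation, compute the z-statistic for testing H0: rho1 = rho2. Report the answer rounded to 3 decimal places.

Fisher z-transforms: z1 = atanh(-0.734) = -0.937345, z2 = atanh(-0.172) = -0.173727; difference d = -0.763618
Var(d) = 1/75 + 1/335 = 0.0133333 + 0.0029851 = 0.0163184
z = d/√Var(d) = -0.763618 / √0.0163184 = -0.763618 / 0.127743 = -5.978

-5.978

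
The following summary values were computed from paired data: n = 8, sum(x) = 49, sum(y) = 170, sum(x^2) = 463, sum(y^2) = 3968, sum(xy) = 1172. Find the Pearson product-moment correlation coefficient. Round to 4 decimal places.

Numerator: nΣxy − (Σx)(Σy) = 8·1172 − (49)(170) = 1046
Denominator: √[(nΣx²−(Σx)²)(nΣy²−(Σy)²)]
  nΣx²−(Σx)² = 8·463 − 2401 = 1303;  nΣy²−(Σy)² = 8·3968 − 28900 = 2844
  √(1303·2844) = √3705732 = 1925.0278
r = 1046 / 1925.0278 = 0.5434

0.5434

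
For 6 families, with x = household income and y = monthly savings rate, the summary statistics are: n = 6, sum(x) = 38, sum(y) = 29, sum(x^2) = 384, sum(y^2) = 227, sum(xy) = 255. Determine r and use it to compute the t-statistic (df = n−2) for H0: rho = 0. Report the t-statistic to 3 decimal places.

S_xy = nΣxy − ΣxΣy = 6·255 − 38·29 = 1530 − 1102 = 428
S_xx = nΣx² − (Σx)² = 6·384 − 38² = 2304 − 1444 = 860
S_yy = nΣy² − (Σy)² = 6·227 − 29² = 1362 − 841 = 521
r = S_xy / √(S_xx·S_yy) = 428 / √(860·521) = 428 / √448060 = 428 / 669.3728 = 0.6394
t = r·√(n−2)/√(1−r²) = 0.6394·√4 / √(1−0.408832) = 1.278800 / 0.768875 = 1.663

1.663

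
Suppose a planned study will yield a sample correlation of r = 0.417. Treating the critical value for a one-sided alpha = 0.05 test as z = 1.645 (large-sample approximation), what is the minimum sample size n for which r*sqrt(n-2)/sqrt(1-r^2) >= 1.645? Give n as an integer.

Need r·√(n−2)/√(1−r²) ≥ 1.645
√(n−2) ≥ 1.645·√(1−0.173889) / 0.417 = 1.645·0.908906 / 0.417 = 3.5855
n−2 ≥ 12.8558  ⇒  n ≥ 14.8558
Smallest integer n = 15

15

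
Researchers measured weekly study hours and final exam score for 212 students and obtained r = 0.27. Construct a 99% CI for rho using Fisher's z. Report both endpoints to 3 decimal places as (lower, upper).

(0.098, 0.426)

z_r = atanh(0.27) = 0.276864;  SE = 1/√(n−3) = 1/√209 = 0.069171
z-limits: 0.276864 ± 2.576·0.069171 = 0.276864 ± 0.178184 = [0.098680, 0.455048]
ρ-limits: (tanh 0.098680, tanh 0.455048) = (0.098, 0.426)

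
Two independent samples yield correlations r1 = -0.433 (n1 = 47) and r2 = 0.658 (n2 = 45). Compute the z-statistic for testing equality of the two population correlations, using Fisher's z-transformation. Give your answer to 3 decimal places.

z1 = atanh(-0.433) = -0.463583,  z2 = atanh(0.658) = 0.789278
SE = √(1/(n1−3) + 1/(n2−3)) = √(1/44 + 1/42) = √(0.0227273 + 0.0238095) = √0.0465368 = 0.215724
z = (z1 − z2)/SE = (-0.463583 − 0.789278) / 0.215724 = -1.252861 / 0.215724 = -5.808

-5.808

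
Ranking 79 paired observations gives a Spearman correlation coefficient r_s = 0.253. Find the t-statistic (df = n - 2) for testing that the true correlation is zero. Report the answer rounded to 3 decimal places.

t = r_s·√(n−2) / √(1−r_s²) with r_s = 0.253, n = 79
  = 0.253·√77 / √(1 − 0.064009)
  = 0.253·8.774964 / 0.967466
  = 2.220066 / 0.967466 = 2.295

2.295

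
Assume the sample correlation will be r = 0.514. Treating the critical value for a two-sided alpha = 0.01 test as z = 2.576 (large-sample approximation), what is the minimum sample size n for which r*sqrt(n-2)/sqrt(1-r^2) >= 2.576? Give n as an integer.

Need r·√(n−2)/√(1−r²) ≥ 2.576
√(n−2) ≥ 2.576·√(1−0.264196) / 0.514 = 2.576·0.857790 / 0.514 = 4.2990
n−2 ≥ 18.4814  ⇒  n ≥ 20.4814
Smallest integer n = 21

21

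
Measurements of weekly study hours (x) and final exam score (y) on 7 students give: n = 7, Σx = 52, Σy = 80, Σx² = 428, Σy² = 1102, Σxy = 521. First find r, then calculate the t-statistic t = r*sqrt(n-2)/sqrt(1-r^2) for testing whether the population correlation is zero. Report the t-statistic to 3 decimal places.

-3.304

S_xy = nΣxy − ΣxΣy = 7·521 − 52·80 = 3647 − 4160 = -513
S_xx = nΣx² − (Σx)² = 7·428 − 52² = 2996 − 2704 = 292
S_yy = nΣy² − (Σy)² = 7·1102 − 80² = 7714 − 6400 = 1314
r = S_xy / √(S_xx·S_yy) = -513 / √(292·1314) = -513 / √383688 = -513 / 619.4255 = -0.8282
t = r·√(n−2)/√(1−r²) = -0.8282·√5 / √(1−0.685915) = -1.851911 / 0.560433 = -3.304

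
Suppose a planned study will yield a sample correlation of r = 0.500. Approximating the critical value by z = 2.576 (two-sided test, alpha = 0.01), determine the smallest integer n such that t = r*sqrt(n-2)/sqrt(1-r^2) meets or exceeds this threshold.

22

Need r·√(n−2)/√(1−r²) ≥ 2.576
√(n−2) ≥ 2.576·√(1−0.250000) / 0.500 = 2.576·0.866025 / 0.500 = 4.4618
n−2 ≥ 19.9077  ⇒  n ≥ 21.9077
Smallest integer n = 22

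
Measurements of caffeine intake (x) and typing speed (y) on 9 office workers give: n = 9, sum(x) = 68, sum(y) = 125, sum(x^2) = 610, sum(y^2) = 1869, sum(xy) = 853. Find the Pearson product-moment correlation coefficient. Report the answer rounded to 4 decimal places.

S_xy = nΣxy − ΣxΣy = 9·853 − 68·125 = 7677 − 8500 = -823
S_xx = nΣx² − (Σx)² = 9·610 − 68² = 5490 − 4624 = 866
S_yy = nΣy² − (Σy)² = 9·1869 − 125² = 16821 − 15625 = 1196
r = S_xy / √(S_xx·S_yy) = -823 / √(866·1196) = -823 / √1035736 = -823 / 1017.7112 = -0.8087

-0.8087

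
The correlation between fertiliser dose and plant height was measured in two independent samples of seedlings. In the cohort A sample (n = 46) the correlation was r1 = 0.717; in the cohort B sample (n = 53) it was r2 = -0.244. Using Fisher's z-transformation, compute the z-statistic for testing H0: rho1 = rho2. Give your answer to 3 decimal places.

5.532

z1 = atanh(0.717) = 0.901443,  z2 = atanh(-0.244) = -0.249023
SE = √(1/(n1−3) + 1/(n2−3)) = √(1/43 + 1/50) = √(0.0232558 + 0.0200000) = √0.0432558 = 0.207980
z = (z1 − z2)/SE = (0.901443 − (-0.249023)) / 0.207980 = 1.150466 / 0.207980 = 5.532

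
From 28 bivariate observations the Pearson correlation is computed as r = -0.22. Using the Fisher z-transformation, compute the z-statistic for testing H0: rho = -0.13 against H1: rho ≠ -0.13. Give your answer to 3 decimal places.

-0.465

z_r = atanh(-0.22) = -0.223656,  z_0 = atanh(-0.13) = -0.130740
SE = 1/√(n−3) = 1/√25 = 0.200000
z = (z_r − z_0)/SE = (-0.223656 − (-0.130740)) / 0.200000 = -0.092916 / 0.200000 = -0.465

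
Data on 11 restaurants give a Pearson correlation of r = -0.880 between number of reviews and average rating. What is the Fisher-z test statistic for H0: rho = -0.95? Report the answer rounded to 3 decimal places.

1.290

z_r = atanh(-0.880) = -1.375768,  z_0 = atanh(-0.95) = -1.831781
SE = 1/√(n−3) = 1/√8 = 0.353553
z = (z_r − z_0)/SE = (-1.375768 − (-1.831781)) / 0.353553 = 0.456013 / 0.353553 = 1.290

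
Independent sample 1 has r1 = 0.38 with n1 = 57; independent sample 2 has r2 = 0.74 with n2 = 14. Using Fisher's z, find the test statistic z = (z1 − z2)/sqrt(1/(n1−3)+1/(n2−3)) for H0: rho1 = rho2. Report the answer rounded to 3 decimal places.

-1.664

Fisher z-transforms: z1 = atanh(0.38) = 0.400060, z2 = atanh(0.74) = 0.950479; difference d = -0.550419
Var(d) = 1/54 + 1/11 = 0.0185185 + 0.0909091 = 0.1094276
z = d/√Var(d) = -0.550419 / √0.1094276 = -0.550419 / 0.330798 = -1.664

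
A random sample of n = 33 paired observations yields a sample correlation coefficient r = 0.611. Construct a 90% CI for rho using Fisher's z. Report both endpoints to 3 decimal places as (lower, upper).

(0.389, 0.766)

z_r = atanh(0.611) = 0.710516;  SE = 1/√(n−3) = 1/√30 = 0.182574
z-limits: 0.710516 ± 1.645·0.182574 = 0.710516 ± 0.300334 = [0.410182, 1.010850]
ρ-limits: (tanh 0.410182, tanh 1.010850) = (0.389, 0.766)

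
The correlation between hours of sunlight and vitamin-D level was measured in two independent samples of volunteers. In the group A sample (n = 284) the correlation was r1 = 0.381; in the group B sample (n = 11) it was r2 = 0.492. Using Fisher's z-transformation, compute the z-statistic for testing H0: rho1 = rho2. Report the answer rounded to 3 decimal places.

z1 = atanh(0.381) = 0.401229,  z2 = atanh(0.492) = 0.538696
SE = √(1/(n1−3) + 1/(n2−3)) = √(1/281 + 1/8) = √(0.0035587 + 0.1250000) = √0.1285587 = 0.358551
z = (z1 − z2)/SE = (0.401229 − 0.538696) / 0.358551 = -0.137467 / 0.358551 = -0.383

-0.383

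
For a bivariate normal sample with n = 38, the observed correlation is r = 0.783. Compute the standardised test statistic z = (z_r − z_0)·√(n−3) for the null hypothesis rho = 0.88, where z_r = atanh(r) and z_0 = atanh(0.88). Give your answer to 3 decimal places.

-1.909

Fisher z: atanh(0.783) = 1.053078, atanh(0.88) = 1.375768
z = (z_r − z_0)·√(n−3) = (1.053078 − 1.375768)·√35 = -0.322690 · 5.916080 = -1.909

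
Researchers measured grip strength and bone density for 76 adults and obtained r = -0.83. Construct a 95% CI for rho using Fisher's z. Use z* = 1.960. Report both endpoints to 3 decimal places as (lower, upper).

(-0.889, -0.744)

z_r = atanh(-0.83) = -1.188136;  SE = 1/√(n−3) = 1/√73 = 0.117041
z-limits: -1.188136 ± 1.960·0.117041 = -1.188136 ± 0.229400 = [-1.417536, -0.958736]
ρ-limits: (tanh -1.417536, tanh -0.958736) = (-0.889, -0.744)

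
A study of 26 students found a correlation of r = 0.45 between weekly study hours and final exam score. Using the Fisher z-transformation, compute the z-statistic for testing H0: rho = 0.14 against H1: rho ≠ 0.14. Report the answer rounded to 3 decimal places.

z_r = atanh(0.45) = 0.484700,  z_0 = atanh(0.14) = 0.140926
SE = 1/√(n−3) = 1/√23 = 0.208514
z = (z_r − z_0)/SE = (0.484700 − 0.140926) / 0.208514 = 0.343774 / 0.208514 = 1.649

1.649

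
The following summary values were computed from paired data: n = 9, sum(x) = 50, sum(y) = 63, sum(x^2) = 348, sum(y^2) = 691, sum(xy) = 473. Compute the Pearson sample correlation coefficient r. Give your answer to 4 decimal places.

0.9283

Numerator: nΣxy − (Σx)(Σy) = 9·473 − (50)(63) = 1107
Denominator: √[(nΣx²−(Σx)²)(nΣy²−(Σy)²)]
  nΣx²−(Σx)² = 9·348 − 2500 = 632;  nΣy²−(Σy)² = 9·691 − 3969 = 2250
  √(632·2250) = √1422000 = 1192.4764
r = 1107 / 1192.4764 = 0.9283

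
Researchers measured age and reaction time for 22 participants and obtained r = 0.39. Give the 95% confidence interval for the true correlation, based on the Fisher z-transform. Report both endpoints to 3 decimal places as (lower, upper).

z_r = atanh(0.39) = 0.411800;  SE = 1/√(n−3) = 1/√19 = 0.229416
z-limits: 0.411800 ± 1.960·0.229416 = 0.411800 ± 0.449655 = [-0.037855, 0.861455]
ρ-limits: (tanh -0.037855, tanh 0.861455) = (-0.038, 0.697)

(-0.038, 0.697)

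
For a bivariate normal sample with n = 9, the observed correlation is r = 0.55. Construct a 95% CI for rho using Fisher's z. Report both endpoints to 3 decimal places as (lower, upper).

(-0.180, 0.889)

z_r = atanh(0.55) = 0.618381;  SE = 1/√(n−3) = 1/√6 = 0.408248
z-limits: 0.618381 ± 1.960·0.408248 = 0.618381 ± 0.800166 = [-0.181785, 1.418547]
ρ-limits: (tanh -0.181785, tanh 1.418547) = (-0.180, 0.889)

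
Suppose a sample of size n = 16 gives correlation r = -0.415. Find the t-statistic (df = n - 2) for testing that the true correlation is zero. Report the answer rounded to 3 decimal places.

-1.707

t = r·√(n−2) / √(1−r²) with r = -0.415, n = 16
  = -0.415·√14 / √(1 − 0.172225)
  = -0.415·3.741657 / 0.909821
  = -1.552788 / 0.909821 = -1.707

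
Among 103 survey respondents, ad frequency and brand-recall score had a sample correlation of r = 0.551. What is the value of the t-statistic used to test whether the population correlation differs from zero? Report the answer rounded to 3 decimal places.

6.636

t = r·√(n−2) / √(1−r²) with r = 0.551, n = 103
  = 0.551·√101 / √(1 − 0.303601)
  = 0.551·10.049876 / 0.834505
  = 5.537482 / 0.834505 = 6.636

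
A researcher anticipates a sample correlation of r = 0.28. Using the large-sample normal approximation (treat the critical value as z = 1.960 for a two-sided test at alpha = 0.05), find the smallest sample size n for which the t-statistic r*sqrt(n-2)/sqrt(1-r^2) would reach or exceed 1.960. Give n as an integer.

48

Need r·√(n−2)/√(1−r²) ≥ 1.960
√(n−2) ≥ 1.960·√(1−0.0784) / 0.28 = 1.960·0.960000 / 0.28 = 6.7200
n−2 ≥ 45.1584  ⇒  n ≥ 47.1584
Smallest integer n = 48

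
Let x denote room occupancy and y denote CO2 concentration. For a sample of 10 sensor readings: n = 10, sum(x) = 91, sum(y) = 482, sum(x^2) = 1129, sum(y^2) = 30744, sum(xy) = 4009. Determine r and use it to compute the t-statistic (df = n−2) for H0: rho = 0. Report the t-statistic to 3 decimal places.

S_xy = nΣxy − ΣxΣy = 10·4009 − 91·482 = 40090 − 43862 = -3772
S_xx = nΣx² − (Σx)² = 10·1129 − 91² = 11290 − 8281 = 3009
S_yy = nΣy² − (Σy)² = 10·30744 − 482² = 307440 − 232324 = 75116
r = S_xy / √(S_xx·S_yy) = -3772 / √(3009·75116) = -3772 / √226024044 = -3772 / 15034.0960 = -0.2509
t = r·√(n−2)/√(1−r²) = -0.2509·√8 / √(1−0.062951) = -0.709652 / 0.968013 = -0.733

-0.733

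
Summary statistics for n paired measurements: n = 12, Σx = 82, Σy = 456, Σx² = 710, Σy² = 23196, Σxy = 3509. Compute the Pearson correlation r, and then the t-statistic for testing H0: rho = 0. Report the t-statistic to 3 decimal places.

1.461

S_xy = nΣxy − ΣxΣy = 12·3509 − 82·456 = 42108 − 37392 = 4716
S_xx = nΣx² − (Σx)² = 12·710 − 82² = 8520 − 6724 = 1796
S_yy = nΣy² − (Σy)² = 12·23196 − 456² = 278352 − 207936 = 70416
r = S_xy / √(S_xx·S_yy) = 4716 / √(1796·70416) = 4716 / √126467136 = 4716 / 11245.7608 = 0.4194
t = r·√(n−2)/√(1−r²) = 0.4194·√10 / √(1−0.175896) = 1.326259 / 0.907802 = 1.461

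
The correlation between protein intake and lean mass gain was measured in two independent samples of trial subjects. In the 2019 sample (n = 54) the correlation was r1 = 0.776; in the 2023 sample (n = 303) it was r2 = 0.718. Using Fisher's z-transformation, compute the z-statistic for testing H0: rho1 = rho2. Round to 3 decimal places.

0.870

Fisher z-transforms: z1 = atanh(0.776) = 1.035236, z2 = atanh(0.718) = 0.903505; difference d = 0.131731
Var(d) = 1/51 + 1/300 = 0.0196078 + 0.0033333 = 0.0229411
z = d/√Var(d) = 0.131731 / √0.0229411 = 0.131731 / 0.151463 = 0.870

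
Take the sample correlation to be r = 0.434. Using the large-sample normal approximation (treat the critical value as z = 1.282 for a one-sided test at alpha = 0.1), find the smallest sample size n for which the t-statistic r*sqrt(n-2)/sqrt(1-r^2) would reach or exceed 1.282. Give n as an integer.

10

r√(n−2)/√(1−r²) ≥ 1.282  ⇔  n−2 ≥ (1.282)²·(1−r²)/r²
(1−r²)/r² = (1−0.188356)/0.188356 = 4.3091
n ≥ 2 + 1.643524·4.3091 = 2 + 7.0821 = 9.0821
⌈9.0821⌉ = 10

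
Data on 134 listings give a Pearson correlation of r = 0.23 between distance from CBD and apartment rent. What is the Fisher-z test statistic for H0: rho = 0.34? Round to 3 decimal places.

Fisher z: atanh(0.23) = 0.234189, atanh(0.34) = 0.354093
z = (z_r − z_0)·√(n−3) = (0.234189 − 0.354093)·√131 = -0.119904 · 11.445523 = -1.372

-1.372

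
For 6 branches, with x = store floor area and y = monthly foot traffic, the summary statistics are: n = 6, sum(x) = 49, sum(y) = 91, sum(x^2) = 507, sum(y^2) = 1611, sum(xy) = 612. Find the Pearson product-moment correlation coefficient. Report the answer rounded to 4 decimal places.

S_xy = nΣxy − ΣxΣy = 6·612 − 49·91 = 3672 − 4459 = -787
S_xx = nΣx² − (Σx)² = 6·507 − 49² = 3042 − 2401 = 641
S_yy = nΣy² − (Σy)² = 6·1611 − 91² = 9666 − 8281 = 1385
r = S_xy / √(S_xx·S_yy) = -787 / √(641·1385) = -787 / √887785 = -787 / 942.2234 = -0.8353

-0.8353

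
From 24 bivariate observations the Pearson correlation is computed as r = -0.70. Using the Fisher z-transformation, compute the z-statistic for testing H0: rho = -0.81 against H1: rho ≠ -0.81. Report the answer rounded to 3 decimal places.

z_r = atanh(-0.70) = -0.867301,  z_0 = atanh(-0.81) = -1.127029
SE = 1/√(n−3) = 1/√21 = 0.218218
z = (z_r − z_0)/SE = (-0.867301 − (-1.127029)) / 0.218218 = 0.259728 / 0.218218 = 1.190

1.190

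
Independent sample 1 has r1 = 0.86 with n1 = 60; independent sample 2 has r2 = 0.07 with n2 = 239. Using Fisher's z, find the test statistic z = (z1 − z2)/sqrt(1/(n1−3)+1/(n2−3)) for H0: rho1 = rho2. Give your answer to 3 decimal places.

z1 = atanh(0.86) = 1.293345,  z2 = atanh(0.07) = 0.070115
SE = √(1/(n1−3) + 1/(n2−3)) = √(1/57 + 1/236) = √(0.0175439 + 0.0042373) = √0.0217812 = 0.147585
z = (z1 − z2)/SE = (1.293345 − 0.070115) / 0.147585 = 1.223230 / 0.147585 = 8.288

8.288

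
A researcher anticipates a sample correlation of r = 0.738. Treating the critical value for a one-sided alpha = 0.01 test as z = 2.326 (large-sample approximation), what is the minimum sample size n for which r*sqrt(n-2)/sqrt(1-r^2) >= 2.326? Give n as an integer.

Need r·√(n−2)/√(1−r²) ≥ 2.326
√(n−2) ≥ 2.326·√(1−0.544644) / 0.738 = 2.326·0.674801 / 0.738 = 2.1268
n−2 ≥ 4.5233  ⇒  n ≥ 6.5233
Smallest integer n = 7

7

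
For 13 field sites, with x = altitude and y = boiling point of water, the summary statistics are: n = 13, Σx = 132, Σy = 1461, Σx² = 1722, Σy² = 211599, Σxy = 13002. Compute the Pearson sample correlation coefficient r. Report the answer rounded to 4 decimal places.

Numerator: nΣxy − (Σx)(Σy) = 13·13002 − (132)(1461) = -23826
Denominator: √[(nΣx²−(Σx)²)(nΣy²−(Σy)²)]
  nΣx²−(Σx)² = 13·1722 − 17424 = 4962;  nΣy²−(Σy)² = 13·211599 − 2134521 = 616266
  √(4962·616266) = √3057911892 = 55298.3896
r = -23826 / 55298.3896 = -0.4309

-0.4309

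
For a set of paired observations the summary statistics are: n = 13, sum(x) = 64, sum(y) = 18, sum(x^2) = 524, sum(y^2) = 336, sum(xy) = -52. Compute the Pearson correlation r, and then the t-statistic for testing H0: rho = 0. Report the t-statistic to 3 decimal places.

-2.193

S_xy = nΣxy − ΣxΣy = 13·(-52) − 64·18 = -676 − 1152 = -1828
S_xx = nΣx² − (Σx)² = 13·524 − 64² = 6812 − 4096 = 2716
S_yy = nΣy² − (Σy)² = 13·336 − 18² = 4368 − 324 = 4044
r = S_xy / √(S_xx·S_yy) = -1828 / √(2716·4044) = -1828 / √10983504 = -1828 / 3314.1370 = -0.5516
t = r·√(n−2)/√(1−r²) = -0.5516·√11 / √(1−0.304263) = -1.829450 / 0.834109 = -2.193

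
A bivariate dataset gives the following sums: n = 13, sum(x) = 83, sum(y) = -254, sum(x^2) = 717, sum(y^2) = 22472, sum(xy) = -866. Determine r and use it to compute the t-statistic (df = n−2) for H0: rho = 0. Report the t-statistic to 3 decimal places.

S_xy = nΣxy − ΣxΣy = 13·(-866) − 83·(-254) = -11258 − (-21082) = 9824
S_xx = nΣx² − (Σx)² = 13·717 − 83² = 9321 − 6889 = 2432
S_yy = nΣy² − (Σy)² = 13·22472 − (-254)² = 292136 − 64516 = 227620
r = S_xy / √(S_xx·S_yy) = 9824 / √(2432·227620) = 9824 / √553571840 = 9824 / 23528.1074 = 0.4175
t = r·√(n−2)/√(1−r²) = 0.4175·√11 / √(1−0.174306) = 1.384691 / 0.908677 = 1.524

1.524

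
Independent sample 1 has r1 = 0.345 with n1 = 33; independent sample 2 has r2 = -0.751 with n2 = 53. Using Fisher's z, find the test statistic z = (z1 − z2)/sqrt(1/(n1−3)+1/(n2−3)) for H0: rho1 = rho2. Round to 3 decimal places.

5.781

z1 = atanh(0.345) = 0.359757,  z2 = atanh(-0.751) = -0.975245
SE = √(1/(n1−3) + 1/(n2−3)) = √(1/30 + 1/50) = √(0.0333333 + 0.0200000) = √0.0533333 = 0.230940
z = (z1 − z2)/SE = (0.359757 − (-0.975245)) / 0.230940 = 1.335002 / 0.230940 = 5.781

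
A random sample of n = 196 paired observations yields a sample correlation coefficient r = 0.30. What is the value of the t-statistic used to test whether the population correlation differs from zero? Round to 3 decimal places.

t = r·√(n−2) / √(1−r²) with r = 0.30, n = 196
  = 0.30·√194 / √(1 − 0.0900)
  = 0.30·13.928388 / 0.953939
  = 4.178516 / 0.953939 = 4.380

4.380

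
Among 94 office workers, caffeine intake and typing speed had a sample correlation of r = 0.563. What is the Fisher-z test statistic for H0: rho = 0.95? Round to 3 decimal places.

z_r = atanh(0.563) = 0.637215,  z_0 = atanh(0.95) = 1.831781
SE = 1/√(n−3) = 1/√91 = 0.104828
z = (z_r − z_0)/SE = (0.637215 − 1.831781) / 0.104828 = -1.194566 / 0.104828 = -11.395

-11.395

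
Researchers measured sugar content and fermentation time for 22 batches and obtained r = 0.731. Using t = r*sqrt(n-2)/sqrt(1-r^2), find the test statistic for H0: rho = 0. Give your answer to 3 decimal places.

4.791

1 − r² = 1 − 0.534361 = 0.465639;  √(1−r²) = 0.682377
√(n−2) = √20 = 4.472136
t = r·√(n−2)/√(1−r²) = 0.731 · 4.472136 / 0.682377 = 4.791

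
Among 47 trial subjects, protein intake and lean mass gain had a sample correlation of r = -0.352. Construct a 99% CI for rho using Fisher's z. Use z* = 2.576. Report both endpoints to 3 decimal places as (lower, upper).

z_r = atanh(-0.352) = -0.367725;  SE = 1/√(n−3) = 1/√44 = 0.150756
z-limits: -0.367725 ± 2.576·0.150756 = -0.367725 ± 0.388347 = [-0.756072, 0.020622]
ρ-limits: (tanh -0.756072, tanh 0.020622) = (-0.639, 0.021)

(-0.639, 0.021)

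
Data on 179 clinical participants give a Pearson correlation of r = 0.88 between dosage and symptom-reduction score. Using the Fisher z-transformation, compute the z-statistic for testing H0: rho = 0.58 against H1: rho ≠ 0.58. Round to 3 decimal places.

Fisher z: atanh(0.88) = 1.375768, atanh(0.58) = 0.662463
z = (z_r − z_0)·√(n−3) = (1.375768 − 0.662463)·√176 = 0.713305 · 13.266499 = 9.463

9.463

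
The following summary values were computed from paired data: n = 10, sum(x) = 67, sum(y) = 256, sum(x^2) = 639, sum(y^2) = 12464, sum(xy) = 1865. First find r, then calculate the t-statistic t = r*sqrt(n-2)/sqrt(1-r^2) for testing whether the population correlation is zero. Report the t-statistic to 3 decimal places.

S_xy = nΣxy − ΣxΣy = 10·1865 − 67·256 = 18650 − 17152 = 1498
S_xx = nΣx² − (Σx)² = 10·639 − 67² = 6390 − 4489 = 1901
S_yy = nΣy² − (Σy)² = 10·12464 − 256² = 124640 − 65536 = 59104
r = S_xy / √(S_xx·S_yy) = 1498 / √(1901·59104) = 1498 / √112356704 = 1498 / 10599.8445 = 0.1413
t = r·√(n−2)/√(1−r²) = 0.1413·√8 / √(1−0.019966) = 0.399657 / 0.989967 = 0.404

0.404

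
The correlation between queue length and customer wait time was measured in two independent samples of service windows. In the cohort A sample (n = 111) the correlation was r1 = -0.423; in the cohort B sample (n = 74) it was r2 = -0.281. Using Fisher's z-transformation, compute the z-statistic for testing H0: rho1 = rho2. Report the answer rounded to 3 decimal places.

z1 = atanh(-0.423) = -0.451340,  z2 = atanh(-0.281) = -0.288767
SE = √(1/(n1−3) + 1/(n2−3)) = √(1/108 + 1/71) = √(0.0092593 + 0.0140845) = √0.0233438 = 0.152787
z = (z1 − z2)/SE = (-0.451340 − (-0.288767)) / 0.152787 = -0.162573 / 0.152787 = -1.064

-1.064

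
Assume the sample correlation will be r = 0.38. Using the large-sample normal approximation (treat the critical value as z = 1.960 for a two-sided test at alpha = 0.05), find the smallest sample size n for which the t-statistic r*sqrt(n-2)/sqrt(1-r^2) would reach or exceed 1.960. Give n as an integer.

r√(n−2)/√(1−r²) ≥ 1.960  ⇔  n−2 ≥ (1.960)²·(1−r²)/r²
(1−r²)/r² = (1−0.1444)/0.1444 = 5.9252
n ≥ 2 + 3.8416·5.9252 = 2 + 22.7622 = 24.7622
⌈24.7622⌉ = 25

25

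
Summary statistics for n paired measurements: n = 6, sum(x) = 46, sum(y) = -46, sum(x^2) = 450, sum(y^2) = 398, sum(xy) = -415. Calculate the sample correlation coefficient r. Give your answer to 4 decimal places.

-0.9384

Numerator: nΣxy − (Σx)(Σy) = 6·(-415) − (46)(-46) = -374
Denominator: √[(nΣx²−(Σx)²)(nΣy²−(Σy)²)]
  nΣx²−(Σx)² = 6·450 − 2116 = 584;  nΣy²−(Σy)² = 6·398 − 2116 = 272
  √(584·272) = √158848 = 398.5574
r = -374 / 398.5574 = -0.9384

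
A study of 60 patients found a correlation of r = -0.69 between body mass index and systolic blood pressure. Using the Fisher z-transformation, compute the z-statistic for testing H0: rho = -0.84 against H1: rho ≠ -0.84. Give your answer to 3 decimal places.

2.818

Fisher z: atanh(-0.69) = -0.847956, atanh(-0.84) = -1.221174
z = (z_r − z_0)·√(n−3) = (-0.847956 − (-1.221174))·√57 = 0.373218 · 7.549834 = 2.818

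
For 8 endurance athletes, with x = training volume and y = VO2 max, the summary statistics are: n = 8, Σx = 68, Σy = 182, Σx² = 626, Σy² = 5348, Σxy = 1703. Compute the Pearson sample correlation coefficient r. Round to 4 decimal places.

S_xy = nΣxy − ΣxΣy = 8·1703 − 68·182 = 13624 − 12376 = 1248
S_xx = nΣx² − (Σx)² = 8·626 − 68² = 5008 − 4624 = 384
S_yy = nΣy² − (Σy)² = 8·5348 − 182² = 42784 − 33124 = 9660
r = S_xy / √(S_xx·S_yy) = 1248 / √(384·9660) = 1248 / √3709440 = 1248 / 1925.9907 = 0.6480

0.6480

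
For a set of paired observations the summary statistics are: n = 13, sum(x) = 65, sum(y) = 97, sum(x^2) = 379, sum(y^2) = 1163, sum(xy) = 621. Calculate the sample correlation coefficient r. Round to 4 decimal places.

S_xy = nΣxy − ΣxΣy = 13·621 − 65·97 = 8073 − 6305 = 1768
S_xx = nΣx² − (Σx)² = 13·379 − 65² = 4927 − 4225 = 702
S_yy = nΣy² − (Σy)² = 13·1163 − 97² = 15119 − 9409 = 5710
r = S_xy / √(S_xx·S_yy) = 1768 / √(702·5710) = 1768 / √4008420 = 1768 / 2002.1039 = 0.8831

0.8831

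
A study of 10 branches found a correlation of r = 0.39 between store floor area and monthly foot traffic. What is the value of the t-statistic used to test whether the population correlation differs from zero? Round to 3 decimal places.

1.198

t = r·√(n−2) / √(1−r²) with r = 0.39, n = 10
  = 0.39·√8 / √(1 − 0.1521)
  = 0.39·2.828427 / 0.920815
  = 1.103087 / 0.920815 = 1.198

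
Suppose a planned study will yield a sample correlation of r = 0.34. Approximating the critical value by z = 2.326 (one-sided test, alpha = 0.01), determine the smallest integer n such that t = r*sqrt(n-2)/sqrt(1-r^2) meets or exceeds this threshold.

r√(n−2)/√(1−r²) ≥ 2.326  ⇔  n−2 ≥ (2.326)²·(1−r²)/r²
(1−r²)/r² = (1−0.1156)/0.1156 = 7.6505
n ≥ 2 + 5.410276·7.6505 = 2 + 41.3913 = 43.3913
⌈43.3913⌉ = 44

44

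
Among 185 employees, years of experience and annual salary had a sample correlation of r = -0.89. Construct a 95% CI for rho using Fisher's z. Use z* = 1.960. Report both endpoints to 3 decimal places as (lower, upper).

z_r = atanh(-0.89) = -1.421926;  SE = 1/√(n−3) = 1/√182 = 0.074125
z-limits: -1.421926 ± 1.960·0.074125 = -1.421926 ± 0.145285 = [-1.567211, -1.276641]
ρ-limits: (tanh -1.567211, tanh -1.276641) = (-0.917, -0.856)

(-0.917, -0.856)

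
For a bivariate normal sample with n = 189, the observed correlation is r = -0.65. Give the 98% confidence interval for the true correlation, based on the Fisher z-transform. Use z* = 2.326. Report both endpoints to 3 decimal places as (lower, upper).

(-0.738, -0.540)

z_r = atanh(-0.65) = -0.775299;  SE = 1/√(n−3) = 1/√186 = 0.073324
z-limits: -0.775299 ± 2.326·0.073324 = -0.775299 ± 0.170552 = [-0.945851, -0.604747]
ρ-limits: (tanh -0.945851, tanh -0.604747) = (-0.738, -0.540)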